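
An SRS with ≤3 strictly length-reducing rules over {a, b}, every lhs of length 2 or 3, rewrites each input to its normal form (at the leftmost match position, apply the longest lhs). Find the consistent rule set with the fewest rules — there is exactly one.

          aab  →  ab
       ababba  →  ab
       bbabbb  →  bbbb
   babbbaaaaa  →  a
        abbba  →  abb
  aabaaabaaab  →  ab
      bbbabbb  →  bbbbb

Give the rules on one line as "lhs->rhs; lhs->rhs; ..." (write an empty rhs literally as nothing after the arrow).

  | aab => ab
  | ababba => abba => ab
  | bbabbb => bbbb
  | babbbaaaaa => bbbaaaaa => bbaaaa => baaa => aa => a

aa->a; ba->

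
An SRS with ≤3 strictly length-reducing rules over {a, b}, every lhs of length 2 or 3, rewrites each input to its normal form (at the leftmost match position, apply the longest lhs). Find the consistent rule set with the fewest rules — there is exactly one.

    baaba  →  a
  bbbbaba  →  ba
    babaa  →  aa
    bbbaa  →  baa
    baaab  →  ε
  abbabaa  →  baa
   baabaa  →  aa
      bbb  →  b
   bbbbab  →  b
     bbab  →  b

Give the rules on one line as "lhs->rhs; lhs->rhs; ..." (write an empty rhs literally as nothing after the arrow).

ab->b; bb->

  | baaba => baba => bba => a
  | bbbbaba => bbaba => aba => ba
  | babaa => bbaa => aa
  | bbbaa => baa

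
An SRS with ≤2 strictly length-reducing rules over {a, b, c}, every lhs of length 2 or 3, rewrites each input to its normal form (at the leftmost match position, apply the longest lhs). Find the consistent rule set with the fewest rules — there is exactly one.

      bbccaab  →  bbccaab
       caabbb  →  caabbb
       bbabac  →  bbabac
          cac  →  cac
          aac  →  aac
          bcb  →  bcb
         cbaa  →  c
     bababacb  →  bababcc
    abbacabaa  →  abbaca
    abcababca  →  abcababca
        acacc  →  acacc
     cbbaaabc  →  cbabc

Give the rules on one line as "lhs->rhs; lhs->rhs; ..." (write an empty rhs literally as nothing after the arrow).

acb->cc; baa->

  | bbccaab
  | caabbb
  | bbabac
  | cac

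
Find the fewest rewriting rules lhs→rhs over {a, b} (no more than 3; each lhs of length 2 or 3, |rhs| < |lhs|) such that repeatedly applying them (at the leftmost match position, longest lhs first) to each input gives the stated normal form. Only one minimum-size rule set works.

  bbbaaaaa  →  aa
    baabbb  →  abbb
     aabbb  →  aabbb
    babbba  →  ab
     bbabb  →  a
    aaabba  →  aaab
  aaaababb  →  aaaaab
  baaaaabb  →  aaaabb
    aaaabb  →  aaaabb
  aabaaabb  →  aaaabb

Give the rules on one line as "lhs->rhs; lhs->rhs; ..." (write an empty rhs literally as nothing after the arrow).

ba->; bab->a

  | bbbaaaaa => bbaaaa => baaa => aa
  | baabbb => abbb
  | aabbb
  | babbba => abba => ab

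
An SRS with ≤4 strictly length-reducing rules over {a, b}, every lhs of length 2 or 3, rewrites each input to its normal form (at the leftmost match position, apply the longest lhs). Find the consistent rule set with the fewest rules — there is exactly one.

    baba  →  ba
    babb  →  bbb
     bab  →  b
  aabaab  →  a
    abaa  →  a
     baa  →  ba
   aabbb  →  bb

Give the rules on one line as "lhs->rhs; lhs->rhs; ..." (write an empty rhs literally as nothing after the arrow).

  | baba => ba
  | babb => bbb
  | bab => b
  | aabaab => aaab => aab => a

aa->a; aab->a; ab->; abb->bb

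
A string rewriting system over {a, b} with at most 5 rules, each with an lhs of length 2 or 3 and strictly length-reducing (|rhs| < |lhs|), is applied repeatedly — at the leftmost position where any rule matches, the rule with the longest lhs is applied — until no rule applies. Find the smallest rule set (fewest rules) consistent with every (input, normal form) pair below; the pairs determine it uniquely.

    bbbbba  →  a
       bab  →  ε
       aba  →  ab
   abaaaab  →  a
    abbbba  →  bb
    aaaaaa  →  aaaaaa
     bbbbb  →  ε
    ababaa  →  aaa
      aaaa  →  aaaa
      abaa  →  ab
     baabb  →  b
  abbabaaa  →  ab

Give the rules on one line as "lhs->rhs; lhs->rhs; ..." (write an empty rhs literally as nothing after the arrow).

  | bbbbba => abba => a
  | bab => ε
  | aba => ab
  | abaaaab => abaaab => abaab => abab => a

abb->; ba->b; bab->; bbb->a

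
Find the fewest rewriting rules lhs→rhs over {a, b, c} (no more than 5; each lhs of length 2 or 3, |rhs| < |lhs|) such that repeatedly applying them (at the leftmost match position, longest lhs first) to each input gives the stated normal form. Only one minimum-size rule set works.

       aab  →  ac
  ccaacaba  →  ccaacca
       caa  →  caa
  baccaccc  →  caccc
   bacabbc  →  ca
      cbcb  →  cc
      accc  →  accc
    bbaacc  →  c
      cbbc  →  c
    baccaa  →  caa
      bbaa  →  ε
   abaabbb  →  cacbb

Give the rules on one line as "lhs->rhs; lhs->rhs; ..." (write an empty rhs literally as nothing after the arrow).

  | aab => ac
  | ccaacaba => ccaacca
  | caa
  | baccaccc => caccc

ab->c; ba->; bac->; bc->a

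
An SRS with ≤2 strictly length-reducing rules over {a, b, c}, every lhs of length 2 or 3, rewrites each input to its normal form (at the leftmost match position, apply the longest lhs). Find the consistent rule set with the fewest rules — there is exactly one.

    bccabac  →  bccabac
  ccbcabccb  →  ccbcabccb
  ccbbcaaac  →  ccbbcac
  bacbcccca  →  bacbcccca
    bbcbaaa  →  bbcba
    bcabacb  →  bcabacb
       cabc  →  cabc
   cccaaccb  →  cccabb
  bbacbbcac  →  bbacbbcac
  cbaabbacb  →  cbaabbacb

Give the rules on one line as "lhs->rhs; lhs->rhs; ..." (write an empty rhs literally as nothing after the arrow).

  | bccabac
  | ccbcabccb
  | ccbbcaaac => ccbbcac
  | bacbcccca

aaa->a; acc->b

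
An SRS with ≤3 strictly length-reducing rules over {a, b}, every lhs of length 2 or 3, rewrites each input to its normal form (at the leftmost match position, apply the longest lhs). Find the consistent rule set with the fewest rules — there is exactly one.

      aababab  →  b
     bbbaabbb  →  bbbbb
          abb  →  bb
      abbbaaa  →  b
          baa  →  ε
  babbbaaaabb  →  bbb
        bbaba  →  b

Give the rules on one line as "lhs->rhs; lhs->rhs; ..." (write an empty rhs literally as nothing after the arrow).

  | aababab => ababab => babab => bab => b
  | bbbaabbb => bbbbb
  | abb => bb
  | abbbaaa => bbbaaa => bba => b

ab->b; ba->; baa->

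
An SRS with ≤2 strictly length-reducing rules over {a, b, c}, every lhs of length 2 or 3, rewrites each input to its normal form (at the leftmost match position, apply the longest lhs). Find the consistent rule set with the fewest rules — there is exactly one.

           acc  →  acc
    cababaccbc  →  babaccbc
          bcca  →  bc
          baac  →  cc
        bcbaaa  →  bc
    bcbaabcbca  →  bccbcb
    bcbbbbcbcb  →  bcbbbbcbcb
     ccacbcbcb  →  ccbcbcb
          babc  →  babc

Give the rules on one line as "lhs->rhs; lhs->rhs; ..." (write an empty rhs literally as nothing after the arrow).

  | acc
  | cababaccbc => babaccbc
  | bcca => bc
  | baac => cc

baa->c; ca->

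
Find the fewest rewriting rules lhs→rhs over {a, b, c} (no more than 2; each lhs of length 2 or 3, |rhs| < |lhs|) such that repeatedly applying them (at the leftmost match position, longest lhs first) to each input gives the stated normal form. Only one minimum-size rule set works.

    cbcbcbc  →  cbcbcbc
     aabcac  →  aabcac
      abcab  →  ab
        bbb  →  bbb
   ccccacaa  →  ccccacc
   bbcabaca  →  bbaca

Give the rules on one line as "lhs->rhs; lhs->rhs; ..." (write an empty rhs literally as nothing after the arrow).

caa->cc; cab->

  | cbcbcbc
  | aabcac
  | abcab => ab
  | bbb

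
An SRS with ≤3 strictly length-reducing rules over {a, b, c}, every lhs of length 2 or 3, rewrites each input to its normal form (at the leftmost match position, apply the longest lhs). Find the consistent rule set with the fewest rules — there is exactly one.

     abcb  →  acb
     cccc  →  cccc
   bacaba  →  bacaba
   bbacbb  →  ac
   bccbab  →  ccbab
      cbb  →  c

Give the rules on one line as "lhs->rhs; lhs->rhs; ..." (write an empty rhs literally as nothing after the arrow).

bb->; bc->c

  | abcb => acb
  | cccc
  | bacaba
  | bbacbb => acbb => ac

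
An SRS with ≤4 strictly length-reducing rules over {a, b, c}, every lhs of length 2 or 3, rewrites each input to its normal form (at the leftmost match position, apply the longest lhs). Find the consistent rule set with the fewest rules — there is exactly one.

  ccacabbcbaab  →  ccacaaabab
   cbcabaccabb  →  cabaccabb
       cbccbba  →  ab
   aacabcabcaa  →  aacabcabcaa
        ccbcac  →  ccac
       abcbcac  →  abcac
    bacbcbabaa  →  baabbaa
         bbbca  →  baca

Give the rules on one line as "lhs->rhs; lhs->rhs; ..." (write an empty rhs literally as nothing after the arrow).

bbc->ac; cb->; cba->ab

  | ccacabbcbaab => ccacaacbaab => ccacaaabab
  | cbcabaccabb => cabaccabb
  | cbccbba => ccbba => cba => ab
  | aacabcabcaa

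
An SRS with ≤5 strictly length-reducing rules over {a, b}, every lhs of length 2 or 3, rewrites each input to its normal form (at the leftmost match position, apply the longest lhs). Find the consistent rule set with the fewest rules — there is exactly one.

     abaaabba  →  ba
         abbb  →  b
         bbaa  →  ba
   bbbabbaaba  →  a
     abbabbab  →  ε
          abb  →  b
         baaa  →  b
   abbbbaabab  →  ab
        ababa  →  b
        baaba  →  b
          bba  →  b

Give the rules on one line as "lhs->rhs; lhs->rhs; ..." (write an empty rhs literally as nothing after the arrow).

aa->b; bab->; bb->a; bbb->a

  | abaaabba => abbabba => aaabba => babba => ba
  | abbb => aa => b
  | bbaa => aaa => ba
  | bbbabbaaba => aabbaaba => bbbaaba => aaaba => baba => a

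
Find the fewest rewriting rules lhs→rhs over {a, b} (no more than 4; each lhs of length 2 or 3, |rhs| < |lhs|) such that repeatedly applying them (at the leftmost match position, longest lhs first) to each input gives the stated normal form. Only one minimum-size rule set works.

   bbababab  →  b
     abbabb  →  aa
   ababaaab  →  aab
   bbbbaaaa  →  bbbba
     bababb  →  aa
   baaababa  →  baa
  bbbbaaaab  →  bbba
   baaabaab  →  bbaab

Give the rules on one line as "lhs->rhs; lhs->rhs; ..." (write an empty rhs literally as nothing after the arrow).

  | bbababab => baabab => baaa => b
  | abbabb => aabb => aa
  | ababaaab => aaaaab => aab
  | bbbbaaaa => bbbba

aaa->; abb->a; bab->a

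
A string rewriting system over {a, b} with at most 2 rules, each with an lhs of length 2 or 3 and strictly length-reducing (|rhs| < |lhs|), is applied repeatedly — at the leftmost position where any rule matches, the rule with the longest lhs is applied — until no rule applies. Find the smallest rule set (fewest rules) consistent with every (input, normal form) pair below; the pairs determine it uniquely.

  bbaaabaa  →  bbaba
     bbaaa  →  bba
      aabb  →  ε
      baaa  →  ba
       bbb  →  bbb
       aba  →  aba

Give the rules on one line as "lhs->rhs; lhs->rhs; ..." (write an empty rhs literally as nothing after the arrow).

aa->a; abb->

  | bbaaabaa => bbaabaa => bbabaa => bbaba
  | bbaaa => bbaa => bba
  | aabb => abb => ε
  | baaa => baa => ba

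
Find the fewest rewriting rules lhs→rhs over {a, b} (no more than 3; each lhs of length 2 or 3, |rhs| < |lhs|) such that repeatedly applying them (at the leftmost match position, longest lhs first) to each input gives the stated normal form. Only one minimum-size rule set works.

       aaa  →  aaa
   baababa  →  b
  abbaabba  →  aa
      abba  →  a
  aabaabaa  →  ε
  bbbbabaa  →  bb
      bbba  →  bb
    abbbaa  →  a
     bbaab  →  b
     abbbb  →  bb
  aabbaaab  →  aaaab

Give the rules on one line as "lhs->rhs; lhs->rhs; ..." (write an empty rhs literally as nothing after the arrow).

aba->b; abb->; ba->

  | aaa
  | baababa => ababa => bba => b
  | abbaabba => aabba => aa
  | abba => a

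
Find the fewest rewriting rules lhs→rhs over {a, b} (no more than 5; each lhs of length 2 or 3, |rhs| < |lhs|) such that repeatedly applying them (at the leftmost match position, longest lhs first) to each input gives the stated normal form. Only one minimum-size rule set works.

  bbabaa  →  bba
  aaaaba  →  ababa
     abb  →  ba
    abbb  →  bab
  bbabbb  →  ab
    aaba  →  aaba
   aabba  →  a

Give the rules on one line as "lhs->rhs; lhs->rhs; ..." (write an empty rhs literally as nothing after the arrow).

aaa->ab; abb->ba; baa->; bbb->

  | bbabaa => bba
  | aaaaba => ababa
  | abb => ba
  | abbb => bab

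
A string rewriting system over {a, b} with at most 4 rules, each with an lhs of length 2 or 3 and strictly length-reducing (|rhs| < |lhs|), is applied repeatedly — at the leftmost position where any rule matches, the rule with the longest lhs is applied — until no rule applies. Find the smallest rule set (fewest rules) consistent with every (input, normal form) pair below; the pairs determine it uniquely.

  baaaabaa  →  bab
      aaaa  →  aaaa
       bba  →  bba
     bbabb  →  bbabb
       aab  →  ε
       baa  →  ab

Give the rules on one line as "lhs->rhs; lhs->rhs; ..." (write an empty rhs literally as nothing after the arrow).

aab->; aba->ba; baa->ab

  | baaaabaa => abaabaa => baabaa => abbaa => abab => bab
  | aaaa
  | bba
  | bbabb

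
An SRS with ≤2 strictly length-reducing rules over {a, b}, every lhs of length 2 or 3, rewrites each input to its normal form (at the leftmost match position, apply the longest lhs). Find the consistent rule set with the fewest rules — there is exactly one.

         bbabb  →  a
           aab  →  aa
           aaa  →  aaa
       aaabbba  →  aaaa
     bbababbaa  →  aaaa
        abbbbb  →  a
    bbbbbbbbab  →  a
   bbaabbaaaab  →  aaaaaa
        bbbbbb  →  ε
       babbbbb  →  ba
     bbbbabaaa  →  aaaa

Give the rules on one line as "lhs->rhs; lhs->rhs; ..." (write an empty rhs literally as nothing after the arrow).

ab->a; bb->

  | bbabb => abb => ab => a
  | aab => aa
  | aaa
  | aaabbba => aaabba => aaaba => aaaa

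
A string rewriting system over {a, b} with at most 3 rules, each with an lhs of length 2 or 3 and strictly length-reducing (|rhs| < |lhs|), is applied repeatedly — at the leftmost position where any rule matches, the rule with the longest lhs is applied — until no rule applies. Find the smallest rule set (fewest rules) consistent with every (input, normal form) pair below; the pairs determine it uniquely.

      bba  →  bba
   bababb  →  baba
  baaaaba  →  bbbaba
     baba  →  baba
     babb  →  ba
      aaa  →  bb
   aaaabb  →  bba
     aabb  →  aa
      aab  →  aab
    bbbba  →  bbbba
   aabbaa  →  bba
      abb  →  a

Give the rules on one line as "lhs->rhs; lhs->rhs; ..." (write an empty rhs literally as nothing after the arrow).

  | bba
  | bababb => baba
  | baaaaba => bbbaba
  | baba

aaa->bb; abb->a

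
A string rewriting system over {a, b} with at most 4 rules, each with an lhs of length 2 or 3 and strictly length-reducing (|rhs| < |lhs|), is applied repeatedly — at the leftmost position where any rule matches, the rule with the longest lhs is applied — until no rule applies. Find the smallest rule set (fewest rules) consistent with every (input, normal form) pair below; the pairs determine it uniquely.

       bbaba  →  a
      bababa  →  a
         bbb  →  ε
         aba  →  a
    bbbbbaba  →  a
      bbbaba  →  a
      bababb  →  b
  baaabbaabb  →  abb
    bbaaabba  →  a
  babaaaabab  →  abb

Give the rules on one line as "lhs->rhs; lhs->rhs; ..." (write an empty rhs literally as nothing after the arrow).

  | bbaba => bbba => a
  | bababa => bbaba => bbba => a
  | bbb => ε
  | aba => aa => a

aa->a; ba->a; bab->bb; bbb->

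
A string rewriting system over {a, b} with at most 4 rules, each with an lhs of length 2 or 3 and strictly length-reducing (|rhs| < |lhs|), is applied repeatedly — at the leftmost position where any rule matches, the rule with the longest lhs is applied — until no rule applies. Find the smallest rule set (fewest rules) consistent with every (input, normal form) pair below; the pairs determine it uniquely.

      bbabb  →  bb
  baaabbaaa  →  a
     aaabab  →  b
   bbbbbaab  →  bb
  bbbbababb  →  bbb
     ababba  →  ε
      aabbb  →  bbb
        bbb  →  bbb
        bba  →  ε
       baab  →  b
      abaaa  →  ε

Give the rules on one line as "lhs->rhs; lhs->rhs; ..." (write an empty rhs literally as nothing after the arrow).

  | bbabb => bb
  | baaabbaaa => aaabbaaa => abbaaa => aaa => a
  | aaabab => abab => aab => b
  | bbbbbaab => bbbab => bb

aa->; ba->a; bba->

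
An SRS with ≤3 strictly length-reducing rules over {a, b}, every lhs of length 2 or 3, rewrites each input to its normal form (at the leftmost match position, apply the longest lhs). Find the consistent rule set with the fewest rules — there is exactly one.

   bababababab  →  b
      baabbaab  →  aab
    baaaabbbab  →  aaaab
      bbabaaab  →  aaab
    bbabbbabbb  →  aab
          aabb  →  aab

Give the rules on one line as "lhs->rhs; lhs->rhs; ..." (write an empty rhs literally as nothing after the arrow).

ba->; bb->b; bba->ab

  | bababababab => babababab => bababab => babab => bab => b
  | baabbaab => abbaab => aabab => aab
  | baaaabbbab => aaabbbab => aaabbab => aaaabb => aaaab
  | bbabaaab => abbaaab => aabaab => aaab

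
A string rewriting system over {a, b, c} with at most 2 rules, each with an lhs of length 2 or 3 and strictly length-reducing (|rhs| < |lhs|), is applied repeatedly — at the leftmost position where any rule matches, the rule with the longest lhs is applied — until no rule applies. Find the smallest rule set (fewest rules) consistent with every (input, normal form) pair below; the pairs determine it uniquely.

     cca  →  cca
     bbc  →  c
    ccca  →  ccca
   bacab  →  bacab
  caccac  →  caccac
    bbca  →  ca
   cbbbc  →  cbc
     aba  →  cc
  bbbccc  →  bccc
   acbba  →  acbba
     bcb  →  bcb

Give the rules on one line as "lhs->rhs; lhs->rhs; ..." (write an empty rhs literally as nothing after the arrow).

aba->cc; bbc->c

  | cca
  | bbc => c
  | ccca
  | bacab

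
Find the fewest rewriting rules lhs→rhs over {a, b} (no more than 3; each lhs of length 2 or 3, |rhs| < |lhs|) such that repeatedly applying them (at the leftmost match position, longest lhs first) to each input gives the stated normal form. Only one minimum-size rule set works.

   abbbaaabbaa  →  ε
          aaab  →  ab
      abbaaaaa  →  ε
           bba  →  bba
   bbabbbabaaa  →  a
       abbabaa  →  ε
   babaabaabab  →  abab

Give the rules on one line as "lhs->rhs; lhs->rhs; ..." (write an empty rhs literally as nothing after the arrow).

aa->; baa->aa

  | abbbaaabbaa => abbaaabbaa => abaaabbaa => aaaabbaa => aabbaa => bbaa => baa => aa => ε
  | aaab => ab
  | abbaaaaa => abaaaaa => aaaaaa => aaaa => aa => ε
  | bba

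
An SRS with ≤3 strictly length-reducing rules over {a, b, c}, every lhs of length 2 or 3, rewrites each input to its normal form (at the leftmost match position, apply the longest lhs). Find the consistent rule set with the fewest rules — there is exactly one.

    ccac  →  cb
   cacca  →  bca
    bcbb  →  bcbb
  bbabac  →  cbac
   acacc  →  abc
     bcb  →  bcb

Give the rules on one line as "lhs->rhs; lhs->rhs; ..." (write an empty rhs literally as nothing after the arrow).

  | ccac => cb
  | cacca => bca
  | bcbb
  | bbabac => cbac

bba->c; cac->b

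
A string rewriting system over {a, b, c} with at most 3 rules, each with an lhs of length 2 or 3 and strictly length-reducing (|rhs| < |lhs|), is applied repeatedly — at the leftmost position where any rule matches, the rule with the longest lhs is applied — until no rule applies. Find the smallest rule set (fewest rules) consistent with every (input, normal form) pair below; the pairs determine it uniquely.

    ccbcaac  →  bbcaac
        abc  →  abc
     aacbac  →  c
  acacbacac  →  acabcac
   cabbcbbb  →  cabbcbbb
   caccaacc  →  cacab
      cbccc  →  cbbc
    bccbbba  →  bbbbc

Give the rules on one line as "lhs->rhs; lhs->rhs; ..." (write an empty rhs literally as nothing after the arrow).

aab->; ba->c; cc->b

  | ccbcaac => bbcaac
  | abc
  | aacbac => aaccc => aabc => c
  | acacbacac => acacccac => acabcac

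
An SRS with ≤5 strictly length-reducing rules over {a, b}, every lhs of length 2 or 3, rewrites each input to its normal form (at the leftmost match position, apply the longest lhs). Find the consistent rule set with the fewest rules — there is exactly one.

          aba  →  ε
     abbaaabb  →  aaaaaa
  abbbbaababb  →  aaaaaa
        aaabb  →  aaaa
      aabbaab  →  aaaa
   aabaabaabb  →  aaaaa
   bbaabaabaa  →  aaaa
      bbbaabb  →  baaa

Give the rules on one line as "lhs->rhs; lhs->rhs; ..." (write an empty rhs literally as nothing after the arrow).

ab->; aba->bb; abb->aa; bb->

  | aba => bb => ε
  | abbaaabb => aaaaabb => aaaaaa
  | abbbbaababb => aabbaababb => aaaaababb => aaaabbbb => aaaaabb => aaaaaa
  | aaabb => aaaa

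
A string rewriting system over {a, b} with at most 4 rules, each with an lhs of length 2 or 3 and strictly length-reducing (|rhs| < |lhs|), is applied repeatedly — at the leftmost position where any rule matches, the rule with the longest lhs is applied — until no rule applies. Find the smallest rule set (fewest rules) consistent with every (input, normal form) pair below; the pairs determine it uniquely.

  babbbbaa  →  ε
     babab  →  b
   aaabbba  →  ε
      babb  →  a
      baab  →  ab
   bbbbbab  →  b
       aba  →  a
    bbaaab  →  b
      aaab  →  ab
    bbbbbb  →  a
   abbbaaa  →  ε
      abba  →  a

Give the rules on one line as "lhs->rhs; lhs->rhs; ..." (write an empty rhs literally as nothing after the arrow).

aa->; ba->; bb->a

  | babbbbaa => bbbbaa => abbaa => aaaa => aa => ε
  | babab => bab => b
  | aaabbba => abbba => aaba => ba => ε
  | babb => bb => a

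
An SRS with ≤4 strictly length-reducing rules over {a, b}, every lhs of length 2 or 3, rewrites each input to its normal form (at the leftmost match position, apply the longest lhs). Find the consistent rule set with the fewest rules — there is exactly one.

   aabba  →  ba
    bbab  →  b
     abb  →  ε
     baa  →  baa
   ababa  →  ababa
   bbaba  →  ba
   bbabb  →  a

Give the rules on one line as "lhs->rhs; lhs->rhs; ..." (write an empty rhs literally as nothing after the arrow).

  | aabba => ba
  | bbab => b
  | abb => ε
  | baa

aab->; abb->; bb->a; bba->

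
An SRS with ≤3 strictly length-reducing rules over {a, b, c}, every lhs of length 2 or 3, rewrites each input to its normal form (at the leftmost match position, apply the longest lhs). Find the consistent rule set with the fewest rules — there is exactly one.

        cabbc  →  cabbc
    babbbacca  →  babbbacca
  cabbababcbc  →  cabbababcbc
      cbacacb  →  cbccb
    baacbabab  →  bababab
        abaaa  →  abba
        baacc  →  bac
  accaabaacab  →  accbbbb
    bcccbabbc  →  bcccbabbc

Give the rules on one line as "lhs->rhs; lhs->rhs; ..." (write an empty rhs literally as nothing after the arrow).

aa->b; aac->a; aca->c

  | cabbc
  | babbbacca
  | cabbababcbc
  | cbacacb => cbccb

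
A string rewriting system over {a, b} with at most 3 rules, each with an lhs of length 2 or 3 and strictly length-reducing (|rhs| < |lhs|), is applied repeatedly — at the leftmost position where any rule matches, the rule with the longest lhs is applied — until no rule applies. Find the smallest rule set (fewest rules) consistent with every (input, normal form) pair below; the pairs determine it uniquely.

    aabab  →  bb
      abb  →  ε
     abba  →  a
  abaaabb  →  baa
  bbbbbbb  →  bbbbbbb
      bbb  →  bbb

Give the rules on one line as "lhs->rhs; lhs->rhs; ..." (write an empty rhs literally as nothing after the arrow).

  | aabab => abab => bab => bb
  | abb => ε
  | abba => a
  | abaaabb => baaabb => baa

ab->b; abb->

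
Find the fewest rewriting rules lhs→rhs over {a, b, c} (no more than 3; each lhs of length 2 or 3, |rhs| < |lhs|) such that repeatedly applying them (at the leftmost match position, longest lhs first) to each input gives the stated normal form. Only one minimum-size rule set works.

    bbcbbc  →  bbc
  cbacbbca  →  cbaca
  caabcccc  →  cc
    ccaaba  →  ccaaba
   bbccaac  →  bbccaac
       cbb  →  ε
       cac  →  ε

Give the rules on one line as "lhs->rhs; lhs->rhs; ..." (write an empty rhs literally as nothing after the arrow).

abc->; cac->; cbb->

  | bbcbbc => bbc
  | cbacbbca => cbaca
  | caabcccc => caccc => cc
  | ccaaba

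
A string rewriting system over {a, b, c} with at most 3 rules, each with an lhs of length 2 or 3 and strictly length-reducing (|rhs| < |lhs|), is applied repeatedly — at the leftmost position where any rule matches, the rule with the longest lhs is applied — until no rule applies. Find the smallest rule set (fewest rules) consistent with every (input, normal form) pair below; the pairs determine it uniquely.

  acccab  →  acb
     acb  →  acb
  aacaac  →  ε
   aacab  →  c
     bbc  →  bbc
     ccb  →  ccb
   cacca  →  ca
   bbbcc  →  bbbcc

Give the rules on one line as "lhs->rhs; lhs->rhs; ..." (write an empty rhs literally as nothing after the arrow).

  | acccab => acb
  | acb
  | aacaac => aac => ε
  | aacab => ab => c

aac->; ab->c; cca->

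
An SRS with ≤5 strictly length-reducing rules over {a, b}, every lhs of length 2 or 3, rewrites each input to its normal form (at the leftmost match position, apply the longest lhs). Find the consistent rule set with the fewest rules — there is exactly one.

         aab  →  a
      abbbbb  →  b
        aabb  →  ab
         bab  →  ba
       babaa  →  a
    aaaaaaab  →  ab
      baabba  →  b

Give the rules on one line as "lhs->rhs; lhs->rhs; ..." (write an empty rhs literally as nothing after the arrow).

  | aab => bb => a
  | abbbbb => aabbb => bbbb => abb => aa => b
  | aabb => bbb => ab
  | bab => ba

aa->b; bab->ba; bb->a; bba->bb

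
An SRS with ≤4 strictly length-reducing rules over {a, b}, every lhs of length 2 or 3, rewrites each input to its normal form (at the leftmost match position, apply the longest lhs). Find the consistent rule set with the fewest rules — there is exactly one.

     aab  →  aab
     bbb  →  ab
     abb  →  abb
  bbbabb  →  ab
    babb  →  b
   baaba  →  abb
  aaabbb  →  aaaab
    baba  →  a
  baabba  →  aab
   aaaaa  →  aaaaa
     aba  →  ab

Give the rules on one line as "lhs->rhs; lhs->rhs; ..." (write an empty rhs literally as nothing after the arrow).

ba->b; baa->ab; bab->; bbb->ab

  | aab
  | bbb => ab
  | abb
  | bbbabb => ababb => ab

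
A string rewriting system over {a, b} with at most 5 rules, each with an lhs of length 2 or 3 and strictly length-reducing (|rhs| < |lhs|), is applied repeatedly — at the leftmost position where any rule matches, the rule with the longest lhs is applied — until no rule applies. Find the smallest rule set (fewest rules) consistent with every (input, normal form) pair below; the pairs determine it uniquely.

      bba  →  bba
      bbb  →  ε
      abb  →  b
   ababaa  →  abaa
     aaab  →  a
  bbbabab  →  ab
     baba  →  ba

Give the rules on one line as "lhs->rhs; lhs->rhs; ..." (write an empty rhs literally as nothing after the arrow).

  | bba
  | bbb => ε
  | abb => b
  | ababaa => abaa

aab->; abb->b; bab->b; bbb->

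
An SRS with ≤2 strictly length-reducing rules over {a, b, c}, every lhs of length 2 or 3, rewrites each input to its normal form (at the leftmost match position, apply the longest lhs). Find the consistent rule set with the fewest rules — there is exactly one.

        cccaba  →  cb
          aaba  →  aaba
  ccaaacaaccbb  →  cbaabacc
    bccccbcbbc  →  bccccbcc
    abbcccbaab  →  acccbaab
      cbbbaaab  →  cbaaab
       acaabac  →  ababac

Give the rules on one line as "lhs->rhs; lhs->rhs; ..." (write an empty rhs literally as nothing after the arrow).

bb->; ca->b

  | cccaba => ccbba => cca => cb
  | aaba
  | ccaaacaaccbb => cbaacaaccbb => cbaabaccbb => cbaabacc
  | bccccbcbbc => bccccbcc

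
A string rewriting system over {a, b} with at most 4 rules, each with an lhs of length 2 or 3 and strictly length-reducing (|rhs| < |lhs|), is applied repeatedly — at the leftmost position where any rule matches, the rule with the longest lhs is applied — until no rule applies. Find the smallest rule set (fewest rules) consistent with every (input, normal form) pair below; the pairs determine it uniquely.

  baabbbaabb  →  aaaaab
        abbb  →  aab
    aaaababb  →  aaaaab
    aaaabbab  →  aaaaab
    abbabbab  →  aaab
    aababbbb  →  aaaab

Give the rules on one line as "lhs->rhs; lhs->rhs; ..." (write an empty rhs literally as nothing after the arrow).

ba->a; bb->b; bbb->ab

  | baabbbaabb => aabbbaabb => aaabaabb => aaaaabb => aaaaab
  | abbb => aab
  | aaaababb => aaaaabb => aaaaab
  | aaaabbab => aaaabab => aaaaab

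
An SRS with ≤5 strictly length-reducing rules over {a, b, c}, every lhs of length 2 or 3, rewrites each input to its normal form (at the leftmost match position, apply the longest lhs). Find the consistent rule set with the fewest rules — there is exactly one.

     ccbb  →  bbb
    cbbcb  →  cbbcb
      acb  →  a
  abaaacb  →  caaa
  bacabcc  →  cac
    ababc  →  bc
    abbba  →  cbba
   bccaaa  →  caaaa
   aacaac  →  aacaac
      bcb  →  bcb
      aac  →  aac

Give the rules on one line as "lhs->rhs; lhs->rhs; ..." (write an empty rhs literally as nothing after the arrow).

ab->c; acb->a; bcc->ca; cc->b

  | ccbb => bbb
  | cbbcb
  | acb => a
  | abaaacb => caaacb => caaa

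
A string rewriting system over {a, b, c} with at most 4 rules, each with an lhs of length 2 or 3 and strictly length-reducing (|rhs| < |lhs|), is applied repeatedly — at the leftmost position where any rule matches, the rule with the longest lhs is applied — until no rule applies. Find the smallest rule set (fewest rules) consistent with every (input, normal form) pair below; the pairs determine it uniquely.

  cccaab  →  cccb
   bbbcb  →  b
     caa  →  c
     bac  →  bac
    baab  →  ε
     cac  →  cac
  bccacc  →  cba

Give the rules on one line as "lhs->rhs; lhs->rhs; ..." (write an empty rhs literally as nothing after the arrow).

aa->; acc->ba; bb->; bc->

  | cccaab => cccb
  | bbbcb => bcb => b
  | caa => c
  | bac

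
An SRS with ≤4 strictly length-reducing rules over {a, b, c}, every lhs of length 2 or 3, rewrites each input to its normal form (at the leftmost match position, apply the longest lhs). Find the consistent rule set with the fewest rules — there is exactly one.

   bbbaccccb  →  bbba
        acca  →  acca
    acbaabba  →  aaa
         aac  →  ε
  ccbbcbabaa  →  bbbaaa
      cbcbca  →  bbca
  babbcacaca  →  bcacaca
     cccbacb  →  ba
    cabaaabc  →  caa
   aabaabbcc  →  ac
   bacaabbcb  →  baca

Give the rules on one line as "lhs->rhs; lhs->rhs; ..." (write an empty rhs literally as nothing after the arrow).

  | bbbaccccb => bbbacccb => bbbaccb => bbbacb => bbbab => bbba
  | acca
  | acbaabba => abaabba => aaabba => aaa
  | aac => ε

aac->; ab->a; abb->; cb->b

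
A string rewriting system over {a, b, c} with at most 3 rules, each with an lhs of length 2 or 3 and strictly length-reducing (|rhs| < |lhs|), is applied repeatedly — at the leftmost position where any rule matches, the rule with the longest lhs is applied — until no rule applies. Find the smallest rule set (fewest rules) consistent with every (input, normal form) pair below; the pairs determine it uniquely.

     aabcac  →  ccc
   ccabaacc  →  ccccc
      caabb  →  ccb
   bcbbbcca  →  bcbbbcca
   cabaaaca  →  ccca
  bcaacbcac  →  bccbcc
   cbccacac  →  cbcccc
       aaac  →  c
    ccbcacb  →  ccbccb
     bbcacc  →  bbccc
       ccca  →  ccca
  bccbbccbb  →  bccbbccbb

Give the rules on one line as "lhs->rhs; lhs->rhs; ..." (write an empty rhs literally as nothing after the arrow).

ab->c; ac->c

  | aabcac => accac => ccac => ccc
  | ccabaacc => cccaacc => cccacc => ccccc
  | caabb => cacb => ccb
  | bcbbbcca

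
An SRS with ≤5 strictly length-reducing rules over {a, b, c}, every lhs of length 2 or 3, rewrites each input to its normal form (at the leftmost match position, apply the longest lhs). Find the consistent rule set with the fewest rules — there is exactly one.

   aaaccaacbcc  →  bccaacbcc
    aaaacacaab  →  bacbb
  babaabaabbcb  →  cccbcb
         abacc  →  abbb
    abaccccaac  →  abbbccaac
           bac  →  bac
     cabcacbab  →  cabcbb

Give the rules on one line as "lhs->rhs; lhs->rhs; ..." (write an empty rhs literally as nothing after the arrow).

  | aaaccaacbcc => bccaacbcc
  | aaaacacaab => bacacaab => bacacc => bacbb
  | babaabaabbcb => caabaabbcb => ccaabbcb => cccbcb
  | abacc => abbb

aaa->b; aab->c; acc->bb; bab->c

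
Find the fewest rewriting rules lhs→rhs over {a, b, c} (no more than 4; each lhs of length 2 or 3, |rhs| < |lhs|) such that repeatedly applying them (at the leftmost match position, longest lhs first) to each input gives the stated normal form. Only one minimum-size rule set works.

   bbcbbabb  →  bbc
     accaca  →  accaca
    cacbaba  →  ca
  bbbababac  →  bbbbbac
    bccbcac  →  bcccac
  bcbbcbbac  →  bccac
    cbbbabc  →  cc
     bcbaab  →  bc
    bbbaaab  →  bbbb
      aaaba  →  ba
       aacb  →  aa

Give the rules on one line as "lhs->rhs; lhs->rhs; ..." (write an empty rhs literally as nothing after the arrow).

ab->b; acb->a; cb->c

  | bbcbbabb => bbcbabb => bbcabb => bbcbb => bbcb => bbc
  | accaca
  | cacbaba => caaba => caba => cba => ca
  | bbbababac => bbbbabac => bbbbbac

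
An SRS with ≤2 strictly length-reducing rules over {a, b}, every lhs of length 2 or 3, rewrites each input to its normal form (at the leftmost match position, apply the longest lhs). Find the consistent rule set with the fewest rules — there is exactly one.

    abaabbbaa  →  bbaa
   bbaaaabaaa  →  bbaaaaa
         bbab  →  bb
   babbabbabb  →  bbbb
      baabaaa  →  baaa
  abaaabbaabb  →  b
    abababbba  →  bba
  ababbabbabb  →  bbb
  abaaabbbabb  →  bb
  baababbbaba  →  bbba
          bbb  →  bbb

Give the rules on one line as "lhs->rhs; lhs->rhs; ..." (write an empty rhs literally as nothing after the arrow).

aab->; ab->

  | abaabbbaa => aabbbaa => bbaa
  | bbaaaabaaa => bbaaaaa
  | bbab => bb
  | babbabbabb => bbabbabb => bbbabb => bbbb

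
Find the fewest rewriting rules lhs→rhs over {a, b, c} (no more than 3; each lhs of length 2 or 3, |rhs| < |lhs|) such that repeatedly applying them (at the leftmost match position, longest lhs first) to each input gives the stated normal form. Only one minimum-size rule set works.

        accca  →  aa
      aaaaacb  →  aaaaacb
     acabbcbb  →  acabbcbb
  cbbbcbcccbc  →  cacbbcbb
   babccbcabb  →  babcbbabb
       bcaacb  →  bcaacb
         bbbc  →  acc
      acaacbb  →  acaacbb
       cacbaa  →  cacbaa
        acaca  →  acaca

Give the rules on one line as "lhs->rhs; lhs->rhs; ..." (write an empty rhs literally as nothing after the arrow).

bbb->ac; cbc->bb; ccc->

  | accca => aa
  | aaaaacb
  | acabbcbb
  | cbbbcbcccbc => caccbcccbc => cacbbccbc => cacbbcbb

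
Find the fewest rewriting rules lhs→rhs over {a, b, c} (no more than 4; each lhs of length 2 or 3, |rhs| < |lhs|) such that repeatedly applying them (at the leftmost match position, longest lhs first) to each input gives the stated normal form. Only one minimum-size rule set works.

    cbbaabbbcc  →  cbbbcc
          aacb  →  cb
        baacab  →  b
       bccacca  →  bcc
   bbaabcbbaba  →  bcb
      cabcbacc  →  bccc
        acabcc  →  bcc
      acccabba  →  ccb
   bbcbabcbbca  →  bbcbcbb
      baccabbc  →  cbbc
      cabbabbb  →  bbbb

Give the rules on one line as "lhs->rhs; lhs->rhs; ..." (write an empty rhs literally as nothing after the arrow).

  | cbbaabbbcc => cbabbbcc => cbbbcc
  | aacb => acb => cb
  | baacab => acab => cab => b
  | bccacca => bccca => bcc

ac->c; ba->; ca->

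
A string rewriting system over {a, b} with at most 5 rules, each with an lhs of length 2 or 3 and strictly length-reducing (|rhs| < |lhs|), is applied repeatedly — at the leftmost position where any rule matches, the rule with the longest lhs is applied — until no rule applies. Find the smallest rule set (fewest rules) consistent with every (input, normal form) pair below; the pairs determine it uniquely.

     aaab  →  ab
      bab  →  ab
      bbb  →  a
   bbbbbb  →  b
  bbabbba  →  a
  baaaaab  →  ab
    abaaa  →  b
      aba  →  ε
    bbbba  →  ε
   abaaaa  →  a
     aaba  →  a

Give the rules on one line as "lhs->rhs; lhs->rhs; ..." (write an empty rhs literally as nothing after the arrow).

aa->b; aba->; ba->a; bbb->a

  | aaab => bab => ab
  | bab => ab
  | bbb => a
  | bbbbbb => abbb => aa => b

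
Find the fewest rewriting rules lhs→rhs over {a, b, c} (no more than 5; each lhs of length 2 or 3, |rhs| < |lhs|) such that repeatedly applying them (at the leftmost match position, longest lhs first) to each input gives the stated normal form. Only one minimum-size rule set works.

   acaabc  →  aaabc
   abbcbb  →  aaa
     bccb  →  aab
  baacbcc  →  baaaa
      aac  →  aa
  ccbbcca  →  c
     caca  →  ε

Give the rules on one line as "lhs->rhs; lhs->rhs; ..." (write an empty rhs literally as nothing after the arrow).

ac->a; bb->a; bcc->aa; caa->

  | acaabc => aaabc
  | abbcbb => aacbb => aabb => aaa
  | bccb => aab
  | baacbcc => baabcc => baaaa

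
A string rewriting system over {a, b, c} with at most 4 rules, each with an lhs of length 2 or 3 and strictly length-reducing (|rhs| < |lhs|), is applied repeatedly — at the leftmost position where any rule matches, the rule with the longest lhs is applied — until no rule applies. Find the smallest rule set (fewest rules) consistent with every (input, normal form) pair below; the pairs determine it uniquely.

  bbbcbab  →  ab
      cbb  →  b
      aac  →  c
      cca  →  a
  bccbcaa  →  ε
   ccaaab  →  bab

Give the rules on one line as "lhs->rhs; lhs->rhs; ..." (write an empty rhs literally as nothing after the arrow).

  | bbbcbab => bbcbab => bcbab => cbab => ab
  | cbb => b
  | aac => bc => c
  | cca => a

aa->b; bc->c; cb->; cc->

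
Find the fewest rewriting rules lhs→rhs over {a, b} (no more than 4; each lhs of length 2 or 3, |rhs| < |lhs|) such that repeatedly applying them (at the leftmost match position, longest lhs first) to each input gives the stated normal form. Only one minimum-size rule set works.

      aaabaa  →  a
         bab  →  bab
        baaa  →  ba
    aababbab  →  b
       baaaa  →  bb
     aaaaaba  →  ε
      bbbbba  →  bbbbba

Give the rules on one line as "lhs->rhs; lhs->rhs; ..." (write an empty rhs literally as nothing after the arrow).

  | aaabaa => abaa => a
  | bab
  | baaa => ba
  | aababbab => aabbab => abab => b

aa->b; aaa->a; aab->a; aba->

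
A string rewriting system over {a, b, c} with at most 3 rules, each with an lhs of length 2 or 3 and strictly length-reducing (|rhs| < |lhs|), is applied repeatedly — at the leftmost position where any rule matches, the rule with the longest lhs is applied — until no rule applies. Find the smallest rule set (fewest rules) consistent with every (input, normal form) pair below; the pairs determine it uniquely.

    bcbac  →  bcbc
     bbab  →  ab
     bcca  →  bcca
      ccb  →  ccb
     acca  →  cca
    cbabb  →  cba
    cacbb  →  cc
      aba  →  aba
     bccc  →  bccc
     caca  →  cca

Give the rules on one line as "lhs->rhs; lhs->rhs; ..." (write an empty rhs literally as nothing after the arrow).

  | bcbac => bcbc
  | bbab => ab
  | bcca
  | ccb

ac->c; bb->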